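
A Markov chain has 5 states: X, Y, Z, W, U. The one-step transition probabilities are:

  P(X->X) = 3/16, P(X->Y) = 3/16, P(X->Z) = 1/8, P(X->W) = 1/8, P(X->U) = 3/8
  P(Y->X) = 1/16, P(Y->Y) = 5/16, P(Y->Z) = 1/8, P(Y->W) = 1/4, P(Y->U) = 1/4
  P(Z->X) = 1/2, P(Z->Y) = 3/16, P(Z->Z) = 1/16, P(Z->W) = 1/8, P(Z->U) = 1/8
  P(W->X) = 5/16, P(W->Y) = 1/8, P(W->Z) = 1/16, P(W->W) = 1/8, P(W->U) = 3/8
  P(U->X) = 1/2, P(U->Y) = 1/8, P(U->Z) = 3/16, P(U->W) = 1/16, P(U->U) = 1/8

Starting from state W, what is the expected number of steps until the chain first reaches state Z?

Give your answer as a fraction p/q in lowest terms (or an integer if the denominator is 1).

Answer: 38128/4829

Derivation:
Let h_i = expected steps to first reach Z from state i.
Boundary: h_Z = 0.
First-step equations for the other states:
  h_X = 1 + 3/16*h_X + 3/16*h_Y + 1/8*h_Z + 1/8*h_W + 3/8*h_U
  h_Y = 1 + 1/16*h_X + 5/16*h_Y + 1/8*h_Z + 1/4*h_W + 1/4*h_U
  h_W = 1 + 5/16*h_X + 1/8*h_Y + 1/16*h_Z + 1/8*h_W + 3/8*h_U
  h_U = 1 + 1/2*h_X + 1/8*h_Y + 3/16*h_Z + 1/16*h_W + 1/8*h_U

Substituting h_Z = 0 and rearranging gives the linear system (I - Q) h = 1:
  [13/16, -3/16, -1/8, -3/8] . (h_X, h_Y, h_W, h_U) = 1
  [-1/16, 11/16, -1/4, -1/4] . (h_X, h_Y, h_W, h_U) = 1
  [-5/16, -1/8, 7/8, -3/8] . (h_X, h_Y, h_W, h_U) = 1
  [-1/2, -1/8, -1/16, 7/8] . (h_X, h_Y, h_W, h_U) = 1

Solving yields:
  h_X = 35920/4829
  h_Y = 36512/4829
  h_W = 38128/4829
  h_U = 33984/4829

Starting state is W, so the expected hitting time is h_W = 38128/4829.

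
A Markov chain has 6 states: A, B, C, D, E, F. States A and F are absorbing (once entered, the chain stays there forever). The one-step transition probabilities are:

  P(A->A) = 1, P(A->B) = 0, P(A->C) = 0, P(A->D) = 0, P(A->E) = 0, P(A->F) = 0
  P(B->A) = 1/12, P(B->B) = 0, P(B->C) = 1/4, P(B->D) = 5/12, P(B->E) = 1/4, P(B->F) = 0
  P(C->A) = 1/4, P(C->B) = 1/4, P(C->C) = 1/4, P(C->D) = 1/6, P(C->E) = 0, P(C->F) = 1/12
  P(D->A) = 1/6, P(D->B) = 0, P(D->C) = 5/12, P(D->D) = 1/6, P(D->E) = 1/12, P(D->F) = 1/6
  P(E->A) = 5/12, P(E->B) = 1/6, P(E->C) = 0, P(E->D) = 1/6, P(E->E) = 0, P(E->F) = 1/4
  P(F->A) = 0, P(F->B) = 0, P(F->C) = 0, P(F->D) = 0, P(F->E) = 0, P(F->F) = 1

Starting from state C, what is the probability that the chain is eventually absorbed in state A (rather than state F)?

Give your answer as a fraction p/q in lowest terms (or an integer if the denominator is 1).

Answer: 5989/8670

Derivation:
Let a_i = P(absorbed in A | start in state i).
Boundary conditions: a_A = 1, a_F = 0.
For each transient state i, a_i = sum_j P(i->j) * a_j:
  a_B = 1/12*a_A + 0*a_B + 1/4*a_C + 5/12*a_D + 1/4*a_E + 0*a_F
  a_C = 1/4*a_A + 1/4*a_B + 1/4*a_C + 1/6*a_D + 0*a_E + 1/12*a_F
  a_D = 1/6*a_A + 0*a_B + 5/12*a_C + 1/6*a_D + 1/12*a_E + 1/6*a_F
  a_E = 5/12*a_A + 1/6*a_B + 0*a_C + 1/6*a_D + 0*a_E + 1/4*a_F

Substituting a_A = 1 and a_F = 0, rearrange to (I - Q) a = r where r[i] = P(i -> A):
  [1, -1/4, -5/12, -1/4] . (a_B, a_C, a_D, a_E) = 1/12
  [-1/4, 3/4, -1/6, 0] . (a_B, a_C, a_D, a_E) = 1/4
  [0, -5/12, 5/6, -1/12] . (a_B, a_C, a_D, a_E) = 1/6
  [-1/6, 0, -1/6, 1] . (a_B, a_C, a_D, a_E) = 5/12

Solving yields:
  a_B = 1927/2890
  a_C = 5989/8670
  a_D = 879/1445
  a_E = 1091/1734

Starting state is C, so the absorption probability is a_C = 5989/8670.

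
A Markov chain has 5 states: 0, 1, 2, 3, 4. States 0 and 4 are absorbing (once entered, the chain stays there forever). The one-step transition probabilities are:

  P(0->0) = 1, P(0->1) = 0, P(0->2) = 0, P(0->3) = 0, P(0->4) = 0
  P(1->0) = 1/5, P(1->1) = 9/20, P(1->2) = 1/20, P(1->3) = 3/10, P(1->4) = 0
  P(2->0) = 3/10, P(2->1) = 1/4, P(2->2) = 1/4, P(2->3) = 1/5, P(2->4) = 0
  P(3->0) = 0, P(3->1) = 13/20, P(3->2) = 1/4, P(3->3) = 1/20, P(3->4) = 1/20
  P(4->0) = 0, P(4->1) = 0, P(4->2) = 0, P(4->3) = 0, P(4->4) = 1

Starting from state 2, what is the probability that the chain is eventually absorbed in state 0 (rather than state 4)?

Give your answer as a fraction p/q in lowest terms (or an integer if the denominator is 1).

Let a_i = P(absorbed in 0 | start in state i).
Boundary conditions: a_0 = 1, a_4 = 0.
For each transient state i, a_i = sum_j P(i->j) * a_j:
  a_1 = 1/5*a_0 + 9/20*a_1 + 1/20*a_2 + 3/10*a_3 + 0*a_4
  a_2 = 3/10*a_0 + 1/4*a_1 + 1/4*a_2 + 1/5*a_3 + 0*a_4
  a_3 = 0*a_0 + 13/20*a_1 + 1/4*a_2 + 1/20*a_3 + 1/20*a_4

Substituting a_0 = 1 and a_4 = 0, rearrange to (I - Q) a = r where r[i] = P(i -> 0):
  [11/20, -1/20, -3/10] . (a_1, a_2, a_3) = 1/5
  [-1/4, 3/4, -1/5] . (a_1, a_2, a_3) = 3/10
  [-13/20, -1/4, 19/20] . (a_1, a_2, a_3) = 0

Solving yields:
  a_1 = 677/724
  a_2 = 687/724
  a_3 = 161/181

Starting state is 2, so the absorption probability is a_2 = 687/724.

Answer: 687/724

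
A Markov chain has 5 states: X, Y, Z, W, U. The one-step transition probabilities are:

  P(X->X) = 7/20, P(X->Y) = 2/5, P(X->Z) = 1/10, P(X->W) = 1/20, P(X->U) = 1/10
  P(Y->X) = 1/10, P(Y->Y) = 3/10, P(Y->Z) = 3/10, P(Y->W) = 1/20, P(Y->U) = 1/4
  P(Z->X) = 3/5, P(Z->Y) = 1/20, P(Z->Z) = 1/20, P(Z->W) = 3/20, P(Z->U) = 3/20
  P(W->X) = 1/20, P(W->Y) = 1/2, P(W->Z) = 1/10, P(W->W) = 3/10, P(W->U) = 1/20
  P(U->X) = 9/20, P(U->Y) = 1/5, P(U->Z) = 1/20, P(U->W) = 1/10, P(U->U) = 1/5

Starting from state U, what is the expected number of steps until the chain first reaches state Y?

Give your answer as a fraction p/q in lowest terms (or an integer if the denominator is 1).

Answer: 136420/40483

Derivation:
Let h_i = expected steps to first reach Y from state i.
Boundary: h_Y = 0.
First-step equations for the other states:
  h_X = 1 + 7/20*h_X + 2/5*h_Y + 1/10*h_Z + 1/20*h_W + 1/10*h_U
  h_Z = 1 + 3/5*h_X + 1/20*h_Y + 1/20*h_Z + 3/20*h_W + 3/20*h_U
  h_W = 1 + 1/20*h_X + 1/2*h_Y + 1/10*h_Z + 3/10*h_W + 1/20*h_U
  h_U = 1 + 9/20*h_X + 1/5*h_Y + 1/20*h_Z + 1/10*h_W + 1/5*h_U

Substituting h_Y = 0 and rearranging gives the linear system (I - Q) h = 1:
  [13/20, -1/10, -1/20, -1/10] . (h_X, h_Z, h_W, h_U) = 1
  [-3/5, 19/20, -3/20, -3/20] . (h_X, h_Z, h_W, h_U) = 1
  [-1/20, -1/10, 7/10, -1/20] . (h_X, h_Z, h_W, h_U) = 1
  [-9/20, -1/20, -1/10, 4/5] . (h_X, h_Z, h_W, h_U) = 1

Solving yields:
  h_X = 114080/40483
  h_Z = 151580/40483
  h_W = 97380/40483
  h_U = 136420/40483

Starting state is U, so the expected hitting time is h_U = 136420/40483.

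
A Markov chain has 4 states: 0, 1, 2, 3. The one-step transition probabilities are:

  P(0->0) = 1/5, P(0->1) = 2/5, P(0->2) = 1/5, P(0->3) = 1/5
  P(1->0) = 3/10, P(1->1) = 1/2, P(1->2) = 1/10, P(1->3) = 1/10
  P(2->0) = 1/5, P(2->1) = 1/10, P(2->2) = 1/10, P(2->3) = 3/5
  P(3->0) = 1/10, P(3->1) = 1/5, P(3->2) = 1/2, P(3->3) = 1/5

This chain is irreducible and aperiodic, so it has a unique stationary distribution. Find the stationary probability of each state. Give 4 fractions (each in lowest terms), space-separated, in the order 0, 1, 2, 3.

Answer: 167/813 254/813 182/813 70/271

Derivation:
The stationary distribution satisfies pi = pi * P, i.e.:
  pi_0 = 1/5*pi_0 + 3/10*pi_1 + 1/5*pi_2 + 1/10*pi_3
  pi_1 = 2/5*pi_0 + 1/2*pi_1 + 1/10*pi_2 + 1/5*pi_3
  pi_2 = 1/5*pi_0 + 1/10*pi_1 + 1/10*pi_2 + 1/2*pi_3
  pi_3 = 1/5*pi_0 + 1/10*pi_1 + 3/5*pi_2 + 1/5*pi_3
with normalization: pi_0 + pi_1 + pi_2 + pi_3 = 1.

Using the first 3 balance equations plus normalization, the linear system A*pi = b is:
  [-4/5, 3/10, 1/5, 1/10] . pi = 0
  [2/5, -1/2, 1/10, 1/5] . pi = 0
  [1/5, 1/10, -9/10, 1/2] . pi = 0
  [1, 1, 1, 1] . pi = 1

Solving yields:
  pi_0 = 167/813
  pi_1 = 254/813
  pi_2 = 182/813
  pi_3 = 70/271

Verification (pi * P):
  167/813*1/5 + 254/813*3/10 + 182/813*1/5 + 70/271*1/10 = 167/813 = pi_0  (ok)
  167/813*2/5 + 254/813*1/2 + 182/813*1/10 + 70/271*1/5 = 254/813 = pi_1  (ok)
  167/813*1/5 + 254/813*1/10 + 182/813*1/10 + 70/271*1/2 = 182/813 = pi_2  (ok)
  167/813*1/5 + 254/813*1/10 + 182/813*3/5 + 70/271*1/5 = 70/271 = pi_3  (ok)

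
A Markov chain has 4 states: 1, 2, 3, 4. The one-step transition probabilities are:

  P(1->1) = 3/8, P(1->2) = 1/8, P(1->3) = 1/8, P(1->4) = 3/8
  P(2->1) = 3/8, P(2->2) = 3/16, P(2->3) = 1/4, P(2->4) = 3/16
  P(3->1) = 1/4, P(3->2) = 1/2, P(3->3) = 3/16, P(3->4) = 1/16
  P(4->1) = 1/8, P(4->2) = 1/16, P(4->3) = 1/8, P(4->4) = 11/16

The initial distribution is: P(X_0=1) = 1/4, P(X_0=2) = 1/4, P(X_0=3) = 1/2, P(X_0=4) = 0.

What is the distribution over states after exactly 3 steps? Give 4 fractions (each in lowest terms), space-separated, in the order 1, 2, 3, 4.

Answer: 1129/4096 1517/8192 1325/8192 773/2048

Derivation:
Propagating the distribution step by step (d_{t+1} = d_t * P):
d_0 = (1=1/4, 2=1/4, 3=1/2, 4=0)
  d_1[1] = 1/4*3/8 + 1/4*3/8 + 1/2*1/4 + 0*1/8 = 5/16
  d_1[2] = 1/4*1/8 + 1/4*3/16 + 1/2*1/2 + 0*1/16 = 21/64
  d_1[3] = 1/4*1/8 + 1/4*1/4 + 1/2*3/16 + 0*1/8 = 3/16
  d_1[4] = 1/4*3/8 + 1/4*3/16 + 1/2*1/16 + 0*11/16 = 11/64
d_1 = (1=5/16, 2=21/64, 3=3/16, 4=11/64)
  d_2[1] = 5/16*3/8 + 21/64*3/8 + 3/16*1/4 + 11/64*1/8 = 79/256
  d_2[2] = 5/16*1/8 + 21/64*3/16 + 3/16*1/2 + 11/64*1/16 = 105/512
  d_2[3] = 5/16*1/8 + 21/64*1/4 + 3/16*3/16 + 11/64*1/8 = 91/512
  d_2[4] = 5/16*3/8 + 21/64*3/16 + 3/16*1/16 + 11/64*11/16 = 79/256
d_2 = (1=79/256, 2=105/512, 3=91/512, 4=79/256)
  d_3[1] = 79/256*3/8 + 105/512*3/8 + 91/512*1/4 + 79/256*1/8 = 1129/4096
  d_3[2] = 79/256*1/8 + 105/512*3/16 + 91/512*1/2 + 79/256*1/16 = 1517/8192
  d_3[3] = 79/256*1/8 + 105/512*1/4 + 91/512*3/16 + 79/256*1/8 = 1325/8192
  d_3[4] = 79/256*3/8 + 105/512*3/16 + 91/512*1/16 + 79/256*11/16 = 773/2048
d_3 = (1=1129/4096, 2=1517/8192, 3=1325/8192, 4=773/2048)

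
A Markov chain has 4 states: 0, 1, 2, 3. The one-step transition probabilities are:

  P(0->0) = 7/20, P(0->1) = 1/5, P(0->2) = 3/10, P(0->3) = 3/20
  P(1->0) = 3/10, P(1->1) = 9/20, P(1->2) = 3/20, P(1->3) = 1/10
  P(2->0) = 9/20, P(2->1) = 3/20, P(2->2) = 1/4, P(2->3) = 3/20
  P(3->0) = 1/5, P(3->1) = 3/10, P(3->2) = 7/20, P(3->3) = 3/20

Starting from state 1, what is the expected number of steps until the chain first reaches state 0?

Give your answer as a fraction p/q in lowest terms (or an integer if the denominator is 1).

Answer: 104/33

Derivation:
Let h_i = expected steps to first reach 0 from state i.
Boundary: h_0 = 0.
First-step equations for the other states:
  h_1 = 1 + 3/10*h_0 + 9/20*h_1 + 3/20*h_2 + 1/10*h_3
  h_2 = 1 + 9/20*h_0 + 3/20*h_1 + 1/4*h_2 + 3/20*h_3
  h_3 = 1 + 1/5*h_0 + 3/10*h_1 + 7/20*h_2 + 3/20*h_3

Substituting h_0 = 0 and rearranging gives the linear system (I - Q) h = 1:
  [11/20, -3/20, -1/10] . (h_1, h_2, h_3) = 1
  [-3/20, 3/4, -3/20] . (h_1, h_2, h_3) = 1
  [-3/10, -7/20, 17/20] . (h_1, h_2, h_3) = 1

Solving yields:
  h_1 = 104/33
  h_2 = 1132/429
  h_3 = 1448/429

Starting state is 1, so the expected hitting time is h_1 = 104/33.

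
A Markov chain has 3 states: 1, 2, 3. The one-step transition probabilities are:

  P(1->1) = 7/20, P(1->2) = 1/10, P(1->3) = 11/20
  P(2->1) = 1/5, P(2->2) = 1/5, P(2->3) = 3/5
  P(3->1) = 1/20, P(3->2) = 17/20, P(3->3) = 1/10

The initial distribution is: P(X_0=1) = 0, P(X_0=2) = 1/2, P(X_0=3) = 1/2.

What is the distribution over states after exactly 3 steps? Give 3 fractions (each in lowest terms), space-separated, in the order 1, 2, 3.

Propagating the distribution step by step (d_{t+1} = d_t * P):
d_0 = (1=0, 2=1/2, 3=1/2)
  d_1[1] = 0*7/20 + 1/2*1/5 + 1/2*1/20 = 1/8
  d_1[2] = 0*1/10 + 1/2*1/5 + 1/2*17/20 = 21/40
  d_1[3] = 0*11/20 + 1/2*3/5 + 1/2*1/10 = 7/20
d_1 = (1=1/8, 2=21/40, 3=7/20)
  d_2[1] = 1/8*7/20 + 21/40*1/5 + 7/20*1/20 = 133/800
  d_2[2] = 1/8*1/10 + 21/40*1/5 + 7/20*17/20 = 83/200
  d_2[3] = 1/8*11/20 + 21/40*3/5 + 7/20*1/10 = 67/160
d_2 = (1=133/800, 2=83/200, 3=67/160)
  d_3[1] = 133/800*7/20 + 83/200*1/5 + 67/160*1/20 = 1297/8000
  d_3[2] = 133/800*1/10 + 83/200*1/5 + 67/160*17/20 = 7289/16000
  d_3[3] = 133/800*11/20 + 83/200*3/5 + 67/160*1/10 = 6117/16000
d_3 = (1=1297/8000, 2=7289/16000, 3=6117/16000)

Answer: 1297/8000 7289/16000 6117/16000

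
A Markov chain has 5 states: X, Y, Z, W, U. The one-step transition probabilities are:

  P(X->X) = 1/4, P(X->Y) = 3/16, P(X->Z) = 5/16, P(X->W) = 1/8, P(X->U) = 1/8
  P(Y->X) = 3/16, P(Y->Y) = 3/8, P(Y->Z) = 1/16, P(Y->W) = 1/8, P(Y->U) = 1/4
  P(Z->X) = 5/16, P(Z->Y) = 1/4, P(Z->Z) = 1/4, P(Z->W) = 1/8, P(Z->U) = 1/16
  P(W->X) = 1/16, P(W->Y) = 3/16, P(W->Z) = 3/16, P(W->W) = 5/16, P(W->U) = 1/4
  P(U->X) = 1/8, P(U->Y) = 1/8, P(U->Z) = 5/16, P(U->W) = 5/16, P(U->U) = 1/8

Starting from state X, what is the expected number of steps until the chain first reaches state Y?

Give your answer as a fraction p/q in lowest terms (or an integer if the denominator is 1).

Let h_i = expected steps to first reach Y from state i.
Boundary: h_Y = 0.
First-step equations for the other states:
  h_X = 1 + 1/4*h_X + 3/16*h_Y + 5/16*h_Z + 1/8*h_W + 1/8*h_U
  h_Z = 1 + 5/16*h_X + 1/4*h_Y + 1/4*h_Z + 1/8*h_W + 1/16*h_U
  h_W = 1 + 1/16*h_X + 3/16*h_Y + 3/16*h_Z + 5/16*h_W + 1/4*h_U
  h_U = 1 + 1/8*h_X + 1/8*h_Y + 5/16*h_Z + 5/16*h_W + 1/8*h_U

Substituting h_Y = 0 and rearranging gives the linear system (I - Q) h = 1:
  [3/4, -5/16, -1/8, -1/8] . (h_X, h_Z, h_W, h_U) = 1
  [-5/16, 3/4, -1/8, -1/16] . (h_X, h_Z, h_W, h_U) = 1
  [-1/16, -3/16, 11/16, -1/4] . (h_X, h_Z, h_W, h_U) = 1
  [-1/8, -5/16, -5/16, 7/8] . (h_X, h_Z, h_W, h_U) = 1

Solving yields:
  h_X = 54848/10769
  h_Z = 51408/10769
  h_W = 55936/10769
  h_U = 58480/10769

Starting state is X, so the expected hitting time is h_X = 54848/10769.

Answer: 54848/10769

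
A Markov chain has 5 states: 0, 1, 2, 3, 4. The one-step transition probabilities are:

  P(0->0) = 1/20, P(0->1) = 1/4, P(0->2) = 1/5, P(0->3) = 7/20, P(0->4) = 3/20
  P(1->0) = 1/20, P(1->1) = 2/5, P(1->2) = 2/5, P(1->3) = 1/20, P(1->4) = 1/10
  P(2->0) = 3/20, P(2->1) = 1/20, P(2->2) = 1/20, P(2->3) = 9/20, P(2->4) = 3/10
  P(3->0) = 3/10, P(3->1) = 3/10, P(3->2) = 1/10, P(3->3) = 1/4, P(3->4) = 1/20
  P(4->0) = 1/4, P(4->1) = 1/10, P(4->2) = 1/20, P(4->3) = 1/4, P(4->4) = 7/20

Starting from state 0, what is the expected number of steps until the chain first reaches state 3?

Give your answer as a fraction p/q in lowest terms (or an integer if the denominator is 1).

Let h_i = expected steps to first reach 3 from state i.
Boundary: h_3 = 0.
First-step equations for the other states:
  h_0 = 1 + 1/20*h_0 + 1/4*h_1 + 1/5*h_2 + 7/20*h_3 + 3/20*h_4
  h_1 = 1 + 1/20*h_0 + 2/5*h_1 + 2/5*h_2 + 1/20*h_3 + 1/10*h_4
  h_2 = 1 + 3/20*h_0 + 1/20*h_1 + 1/20*h_2 + 9/20*h_3 + 3/10*h_4
  h_4 = 1 + 1/4*h_0 + 1/10*h_1 + 1/20*h_2 + 1/4*h_3 + 7/20*h_4

Substituting h_3 = 0 and rearranging gives the linear system (I - Q) h = 1:
  [19/20, -1/4, -1/5, -3/20] . (h_0, h_1, h_2, h_4) = 1
  [-1/20, 3/5, -2/5, -1/10] . (h_0, h_1, h_2, h_4) = 1
  [-3/20, -1/20, 19/20, -3/10] . (h_0, h_1, h_2, h_4) = 1
  [-1/4, -1/10, -1/20, 13/20] . (h_0, h_1, h_2, h_4) = 1

Solving yields:
  h_0 = 8305/2353
  h_1 = 21875/4706
  h_2 = 14445/4706
  h_4 = 18105/4706

Starting state is 0, so the expected hitting time is h_0 = 8305/2353.

Answer: 8305/2353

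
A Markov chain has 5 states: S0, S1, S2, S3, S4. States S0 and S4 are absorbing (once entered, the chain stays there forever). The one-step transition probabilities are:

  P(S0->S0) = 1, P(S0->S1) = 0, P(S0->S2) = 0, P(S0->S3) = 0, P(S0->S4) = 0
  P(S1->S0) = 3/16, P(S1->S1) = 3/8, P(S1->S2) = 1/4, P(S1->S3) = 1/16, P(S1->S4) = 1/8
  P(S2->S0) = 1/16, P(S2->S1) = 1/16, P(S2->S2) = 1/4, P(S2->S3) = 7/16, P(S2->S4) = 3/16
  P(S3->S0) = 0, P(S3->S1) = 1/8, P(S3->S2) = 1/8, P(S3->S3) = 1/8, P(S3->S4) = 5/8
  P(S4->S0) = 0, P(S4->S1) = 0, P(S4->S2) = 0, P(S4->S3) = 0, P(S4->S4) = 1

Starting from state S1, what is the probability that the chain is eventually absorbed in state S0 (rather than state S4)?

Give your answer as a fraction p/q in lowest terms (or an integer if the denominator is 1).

Answer: 260/701

Derivation:
Let a_i = P(absorbed in S0 | start in state i).
Boundary conditions: a_S0 = 1, a_S4 = 0.
For each transient state i, a_i = sum_j P(i->j) * a_j:
  a_S1 = 3/16*a_S0 + 3/8*a_S1 + 1/4*a_S2 + 1/16*a_S3 + 1/8*a_S4
  a_S2 = 1/16*a_S0 + 1/16*a_S1 + 1/4*a_S2 + 7/16*a_S3 + 3/16*a_S4
  a_S3 = 0*a_S0 + 1/8*a_S1 + 1/8*a_S2 + 1/8*a_S3 + 5/8*a_S4

Substituting a_S0 = 1 and a_S4 = 0, rearrange to (I - Q) a = r where r[i] = P(i -> S0):
  [5/8, -1/4, -1/16] . (a_S1, a_S2, a_S3) = 3/16
  [-1/16, 3/4, -7/16] . (a_S1, a_S2, a_S3) = 1/16
  [-1/8, -1/8, 7/8] . (a_S1, a_S2, a_S3) = 0

Solving yields:
  a_S1 = 260/701
  a_S2 = 111/701
  a_S3 = 53/701

Starting state is S1, so the absorption probability is a_S1 = 260/701.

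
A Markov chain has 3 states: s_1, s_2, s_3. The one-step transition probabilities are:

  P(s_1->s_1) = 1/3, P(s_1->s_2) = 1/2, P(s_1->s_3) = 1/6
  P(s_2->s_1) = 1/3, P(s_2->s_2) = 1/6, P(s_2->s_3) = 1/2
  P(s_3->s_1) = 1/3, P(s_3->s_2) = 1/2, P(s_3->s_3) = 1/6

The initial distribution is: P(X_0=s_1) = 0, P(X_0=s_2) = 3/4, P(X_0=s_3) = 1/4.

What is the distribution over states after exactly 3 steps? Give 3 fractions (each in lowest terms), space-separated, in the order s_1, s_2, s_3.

Answer: 1/3 13/36 11/36

Derivation:
Propagating the distribution step by step (d_{t+1} = d_t * P):
d_0 = (s_1=0, s_2=3/4, s_3=1/4)
  d_1[s_1] = 0*1/3 + 3/4*1/3 + 1/4*1/3 = 1/3
  d_1[s_2] = 0*1/2 + 3/4*1/6 + 1/4*1/2 = 1/4
  d_1[s_3] = 0*1/6 + 3/4*1/2 + 1/4*1/6 = 5/12
d_1 = (s_1=1/3, s_2=1/4, s_3=5/12)
  d_2[s_1] = 1/3*1/3 + 1/4*1/3 + 5/12*1/3 = 1/3
  d_2[s_2] = 1/3*1/2 + 1/4*1/6 + 5/12*1/2 = 5/12
  d_2[s_3] = 1/3*1/6 + 1/4*1/2 + 5/12*1/6 = 1/4
d_2 = (s_1=1/3, s_2=5/12, s_3=1/4)
  d_3[s_1] = 1/3*1/3 + 5/12*1/3 + 1/4*1/3 = 1/3
  d_3[s_2] = 1/3*1/2 + 5/12*1/6 + 1/4*1/2 = 13/36
  d_3[s_3] = 1/3*1/6 + 5/12*1/2 + 1/4*1/6 = 11/36
d_3 = (s_1=1/3, s_2=13/36, s_3=11/36)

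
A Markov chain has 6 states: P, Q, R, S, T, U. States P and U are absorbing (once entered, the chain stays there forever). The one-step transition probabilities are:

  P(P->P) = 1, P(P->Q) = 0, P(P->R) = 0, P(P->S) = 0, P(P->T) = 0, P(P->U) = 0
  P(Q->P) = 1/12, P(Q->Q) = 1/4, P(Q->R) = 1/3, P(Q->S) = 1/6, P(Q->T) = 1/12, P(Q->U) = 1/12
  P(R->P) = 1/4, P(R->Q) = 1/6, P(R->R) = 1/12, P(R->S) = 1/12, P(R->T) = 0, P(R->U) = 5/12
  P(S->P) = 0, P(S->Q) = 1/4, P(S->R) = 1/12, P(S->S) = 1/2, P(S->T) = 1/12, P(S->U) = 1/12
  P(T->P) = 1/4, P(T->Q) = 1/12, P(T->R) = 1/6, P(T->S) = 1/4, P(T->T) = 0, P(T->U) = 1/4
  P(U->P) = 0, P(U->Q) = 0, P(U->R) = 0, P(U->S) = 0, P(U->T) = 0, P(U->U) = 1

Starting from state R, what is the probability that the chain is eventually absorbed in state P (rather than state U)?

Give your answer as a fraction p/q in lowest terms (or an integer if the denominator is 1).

Let a_i = P(absorbed in P | start in state i).
Boundary conditions: a_P = 1, a_U = 0.
For each transient state i, a_i = sum_j P(i->j) * a_j:
  a_Q = 1/12*a_P + 1/4*a_Q + 1/3*a_R + 1/6*a_S + 1/12*a_T + 1/12*a_U
  a_R = 1/4*a_P + 1/6*a_Q + 1/12*a_R + 1/12*a_S + 0*a_T + 5/12*a_U
  a_S = 0*a_P + 1/4*a_Q + 1/12*a_R + 1/2*a_S + 1/12*a_T + 1/12*a_U
  a_T = 1/4*a_P + 1/12*a_Q + 1/6*a_R + 1/4*a_S + 0*a_T + 1/4*a_U

Substituting a_P = 1 and a_U = 0, rearrange to (I - Q) a = r where r[i] = P(i -> P):
  [3/4, -1/3, -1/6, -1/12] . (a_Q, a_R, a_S, a_T) = 1/12
  [-1/6, 11/12, -1/12, 0] . (a_Q, a_R, a_S, a_T) = 1/4
  [-1/4, -1/12, 1/2, -1/12] . (a_Q, a_R, a_S, a_T) = 0
  [-1/12, -1/6, -1/4, 1] . (a_Q, a_R, a_S, a_T) = 1/4

Solving yields:
  a_Q = 395/987
  a_R = 53/141
  a_S = 110/329
  a_T = 424/987

Starting state is R, so the absorption probability is a_R = 53/141.

Answer: 53/141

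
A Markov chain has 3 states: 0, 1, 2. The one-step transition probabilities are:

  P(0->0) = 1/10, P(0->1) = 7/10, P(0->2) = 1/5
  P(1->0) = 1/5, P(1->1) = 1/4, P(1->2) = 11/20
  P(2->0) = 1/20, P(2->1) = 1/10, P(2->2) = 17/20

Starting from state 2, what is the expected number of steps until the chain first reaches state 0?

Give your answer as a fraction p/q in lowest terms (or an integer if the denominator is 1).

Answer: 340/23

Derivation:
Let h_i = expected steps to first reach 0 from state i.
Boundary: h_0 = 0.
First-step equations for the other states:
  h_1 = 1 + 1/5*h_0 + 1/4*h_1 + 11/20*h_2
  h_2 = 1 + 1/20*h_0 + 1/10*h_1 + 17/20*h_2

Substituting h_0 = 0 and rearranging gives the linear system (I - Q) h = 1:
  [3/4, -11/20] . (h_1, h_2) = 1
  [-1/10, 3/20] . (h_1, h_2) = 1

Solving yields:
  h_1 = 280/23
  h_2 = 340/23

Starting state is 2, so the expected hitting time is h_2 = 340/23.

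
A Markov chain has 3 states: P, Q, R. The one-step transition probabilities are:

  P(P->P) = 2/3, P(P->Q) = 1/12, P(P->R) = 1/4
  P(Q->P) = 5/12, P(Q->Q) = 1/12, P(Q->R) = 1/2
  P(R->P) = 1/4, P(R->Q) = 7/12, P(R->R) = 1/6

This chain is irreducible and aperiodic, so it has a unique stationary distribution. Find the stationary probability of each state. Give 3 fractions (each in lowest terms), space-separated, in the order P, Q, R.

Answer: 34/69 31/138 13/46

Derivation:
The stationary distribution satisfies pi = pi * P, i.e.:
  pi_P = 2/3*pi_P + 5/12*pi_Q + 1/4*pi_R
  pi_Q = 1/12*pi_P + 1/12*pi_Q + 7/12*pi_R
  pi_R = 1/4*pi_P + 1/2*pi_Q + 1/6*pi_R
with normalization: pi_P + pi_Q + pi_R = 1.

Using the first 2 balance equations plus normalization, the linear system A*pi = b is:
  [-1/3, 5/12, 1/4] . pi = 0
  [1/12, -11/12, 7/12] . pi = 0
  [1, 1, 1] . pi = 1

Solving yields:
  pi_P = 34/69
  pi_Q = 31/138
  pi_R = 13/46

Verification (pi * P):
  34/69*2/3 + 31/138*5/12 + 13/46*1/4 = 34/69 = pi_P  (ok)
  34/69*1/12 + 31/138*1/12 + 13/46*7/12 = 31/138 = pi_Q  (ok)
  34/69*1/4 + 31/138*1/2 + 13/46*1/6 = 13/46 = pi_R  (ok)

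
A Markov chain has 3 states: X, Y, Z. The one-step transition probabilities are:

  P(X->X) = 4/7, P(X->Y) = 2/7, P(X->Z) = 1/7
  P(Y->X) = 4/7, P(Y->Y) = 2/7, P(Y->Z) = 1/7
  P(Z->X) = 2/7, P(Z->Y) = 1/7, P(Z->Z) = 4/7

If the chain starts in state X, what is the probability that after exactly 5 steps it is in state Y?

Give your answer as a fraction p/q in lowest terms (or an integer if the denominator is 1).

Answer: 4222/16807

Derivation:
Computing P^5 by repeated multiplication:
P^1 =
  X: [4/7, 2/7, 1/7]
  Y: [4/7, 2/7, 1/7]
  Z: [2/7, 1/7, 4/7]
P^2 =
  X: [26/49, 13/49, 10/49]
  Y: [26/49, 13/49, 10/49]
  Z: [20/49, 10/49, 19/49]
P^3 =
  X: [176/343, 88/343, 79/343]
  Y: [176/343, 88/343, 79/343]
  Z: [158/343, 79/343, 106/343]
P^4 =
  X: [1214/2401, 607/2401, 580/2401]
  Y: [1214/2401, 607/2401, 580/2401]
  Z: [1160/2401, 580/2401, 661/2401]
P^5 =
  X: [8444/16807, 4222/16807, 4141/16807]
  Y: [8444/16807, 4222/16807, 4141/16807]
  Z: [8282/16807, 4141/16807, 4384/16807]

(P^5)[X -> Y] = 4222/16807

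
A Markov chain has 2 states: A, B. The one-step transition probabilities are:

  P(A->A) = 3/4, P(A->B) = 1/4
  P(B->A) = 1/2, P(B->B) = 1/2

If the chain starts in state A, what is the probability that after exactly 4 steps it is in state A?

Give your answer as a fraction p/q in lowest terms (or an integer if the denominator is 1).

Answer: 171/256

Derivation:
Computing P^4 by repeated multiplication:
P^1 =
  A: [3/4, 1/4]
  B: [1/2, 1/2]
P^2 =
  A: [11/16, 5/16]
  B: [5/8, 3/8]
P^3 =
  A: [43/64, 21/64]
  B: [21/32, 11/32]
P^4 =
  A: [171/256, 85/256]
  B: [85/128, 43/128]

(P^4)[A -> A] = 171/256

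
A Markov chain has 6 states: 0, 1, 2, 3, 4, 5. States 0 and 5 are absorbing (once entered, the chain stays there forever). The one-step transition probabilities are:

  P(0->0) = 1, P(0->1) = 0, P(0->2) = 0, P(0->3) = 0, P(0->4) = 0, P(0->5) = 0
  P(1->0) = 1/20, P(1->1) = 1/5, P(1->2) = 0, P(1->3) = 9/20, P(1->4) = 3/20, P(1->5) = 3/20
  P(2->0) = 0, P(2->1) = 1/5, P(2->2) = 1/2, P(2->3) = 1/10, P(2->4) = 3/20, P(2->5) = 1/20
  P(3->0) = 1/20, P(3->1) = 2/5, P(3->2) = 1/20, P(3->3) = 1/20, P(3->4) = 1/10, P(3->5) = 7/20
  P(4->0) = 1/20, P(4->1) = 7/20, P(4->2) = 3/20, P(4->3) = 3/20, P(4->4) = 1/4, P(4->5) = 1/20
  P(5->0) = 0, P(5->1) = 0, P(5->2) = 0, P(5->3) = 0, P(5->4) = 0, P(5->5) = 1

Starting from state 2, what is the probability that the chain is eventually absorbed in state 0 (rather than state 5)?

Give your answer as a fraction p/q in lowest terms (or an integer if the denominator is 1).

Let a_i = P(absorbed in 0 | start in state i).
Boundary conditions: a_0 = 1, a_5 = 0.
For each transient state i, a_i = sum_j P(i->j) * a_j:
  a_1 = 1/20*a_0 + 1/5*a_1 + 0*a_2 + 9/20*a_3 + 3/20*a_4 + 3/20*a_5
  a_2 = 0*a_0 + 1/5*a_1 + 1/2*a_2 + 1/10*a_3 + 3/20*a_4 + 1/20*a_5
  a_3 = 1/20*a_0 + 2/5*a_1 + 1/20*a_2 + 1/20*a_3 + 1/10*a_4 + 7/20*a_5
  a_4 = 1/20*a_0 + 7/20*a_1 + 3/20*a_2 + 3/20*a_3 + 1/4*a_4 + 1/20*a_5

Substituting a_0 = 1 and a_5 = 0, rearrange to (I - Q) a = r where r[i] = P(i -> 0):
  [4/5, 0, -9/20, -3/20] . (a_1, a_2, a_3, a_4) = 1/20
  [-1/5, 1/2, -1/10, -3/20] . (a_1, a_2, a_3, a_4) = 0
  [-2/5, -1/20, 19/20, -1/10] . (a_1, a_2, a_3, a_4) = 1/20
  [-7/20, -3/20, -3/20, 3/4] . (a_1, a_2, a_3, a_4) = 1/20

Solving yields:
  a_1 = 1572/7733
  a_2 = 4310/23199
  a_3 = 4003/23199
  a_4 = 5410/23199

Starting state is 2, so the absorption probability is a_2 = 4310/23199.

Answer: 4310/23199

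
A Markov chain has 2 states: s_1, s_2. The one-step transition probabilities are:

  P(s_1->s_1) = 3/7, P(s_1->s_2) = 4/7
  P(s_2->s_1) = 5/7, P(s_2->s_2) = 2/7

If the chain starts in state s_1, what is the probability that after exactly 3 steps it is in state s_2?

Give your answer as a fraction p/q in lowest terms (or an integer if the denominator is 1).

Computing P^3 by repeated multiplication:
P^1 =
  s_1: [3/7, 4/7]
  s_2: [5/7, 2/7]
P^2 =
  s_1: [29/49, 20/49]
  s_2: [25/49, 24/49]
P^3 =
  s_1: [187/343, 156/343]
  s_2: [195/343, 148/343]

(P^3)[s_1 -> s_2] = 156/343

Answer: 156/343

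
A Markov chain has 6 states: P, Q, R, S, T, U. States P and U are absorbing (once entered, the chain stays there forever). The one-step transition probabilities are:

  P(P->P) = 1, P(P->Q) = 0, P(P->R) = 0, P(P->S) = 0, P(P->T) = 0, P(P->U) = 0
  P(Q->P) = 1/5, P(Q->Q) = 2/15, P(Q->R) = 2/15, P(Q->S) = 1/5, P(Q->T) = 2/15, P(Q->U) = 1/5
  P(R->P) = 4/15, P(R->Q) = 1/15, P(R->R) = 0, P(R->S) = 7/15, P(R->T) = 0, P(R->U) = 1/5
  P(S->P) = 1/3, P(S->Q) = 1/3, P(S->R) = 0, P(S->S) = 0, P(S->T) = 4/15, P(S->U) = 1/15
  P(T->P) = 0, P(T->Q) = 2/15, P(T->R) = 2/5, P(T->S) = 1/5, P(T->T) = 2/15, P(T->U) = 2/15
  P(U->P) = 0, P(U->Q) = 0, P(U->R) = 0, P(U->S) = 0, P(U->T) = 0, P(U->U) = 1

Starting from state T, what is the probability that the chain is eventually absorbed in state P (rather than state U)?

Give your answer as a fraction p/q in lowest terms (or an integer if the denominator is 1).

Let a_i = P(absorbed in P | start in state i).
Boundary conditions: a_P = 1, a_U = 0.
For each transient state i, a_i = sum_j P(i->j) * a_j:
  a_Q = 1/5*a_P + 2/15*a_Q + 2/15*a_R + 1/5*a_S + 2/15*a_T + 1/5*a_U
  a_R = 4/15*a_P + 1/15*a_Q + 0*a_R + 7/15*a_S + 0*a_T + 1/5*a_U
  a_S = 1/3*a_P + 1/3*a_Q + 0*a_R + 0*a_S + 4/15*a_T + 1/15*a_U
  a_T = 0*a_P + 2/15*a_Q + 2/5*a_R + 1/5*a_S + 2/15*a_T + 2/15*a_U

Substituting a_P = 1 and a_U = 0, rearrange to (I - Q) a = r where r[i] = P(i -> P):
  [13/15, -2/15, -1/5, -2/15] . (a_Q, a_R, a_S, a_T) = 1/5
  [-1/15, 1, -7/15, 0] . (a_Q, a_R, a_S, a_T) = 4/15
  [-1/3, 0, 1, -4/15] . (a_Q, a_R, a_S, a_T) = 1/3
  [-2/15, -2/5, -1/5, 13/15] . (a_Q, a_R, a_S, a_T) = 0

Solving yields:
  a_Q = 7454/13403
  a_R = 8181/13403
  a_S = 8807/13403
  a_T = 535/1031

Starting state is T, so the absorption probability is a_T = 535/1031.

Answer: 535/1031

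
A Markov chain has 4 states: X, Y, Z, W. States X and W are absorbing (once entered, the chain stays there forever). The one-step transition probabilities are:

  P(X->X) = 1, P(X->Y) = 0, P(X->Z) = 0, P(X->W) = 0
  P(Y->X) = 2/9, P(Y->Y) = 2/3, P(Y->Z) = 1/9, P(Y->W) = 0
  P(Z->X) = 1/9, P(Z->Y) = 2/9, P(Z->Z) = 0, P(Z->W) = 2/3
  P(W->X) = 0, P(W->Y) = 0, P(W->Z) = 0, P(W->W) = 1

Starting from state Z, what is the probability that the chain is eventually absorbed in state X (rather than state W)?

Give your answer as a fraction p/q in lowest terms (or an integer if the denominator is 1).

Let a_i = P(absorbed in X | start in state i).
Boundary conditions: a_X = 1, a_W = 0.
For each transient state i, a_i = sum_j P(i->j) * a_j:
  a_Y = 2/9*a_X + 2/3*a_Y + 1/9*a_Z + 0*a_W
  a_Z = 1/9*a_X + 2/9*a_Y + 0*a_Z + 2/3*a_W

Substituting a_X = 1 and a_W = 0, rearrange to (I - Q) a = r where r[i] = P(i -> X):
  [1/3, -1/9] . (a_Y, a_Z) = 2/9
  [-2/9, 1] . (a_Y, a_Z) = 1/9

Solving yields:
  a_Y = 19/25
  a_Z = 7/25

Starting state is Z, so the absorption probability is a_Z = 7/25.

Answer: 7/25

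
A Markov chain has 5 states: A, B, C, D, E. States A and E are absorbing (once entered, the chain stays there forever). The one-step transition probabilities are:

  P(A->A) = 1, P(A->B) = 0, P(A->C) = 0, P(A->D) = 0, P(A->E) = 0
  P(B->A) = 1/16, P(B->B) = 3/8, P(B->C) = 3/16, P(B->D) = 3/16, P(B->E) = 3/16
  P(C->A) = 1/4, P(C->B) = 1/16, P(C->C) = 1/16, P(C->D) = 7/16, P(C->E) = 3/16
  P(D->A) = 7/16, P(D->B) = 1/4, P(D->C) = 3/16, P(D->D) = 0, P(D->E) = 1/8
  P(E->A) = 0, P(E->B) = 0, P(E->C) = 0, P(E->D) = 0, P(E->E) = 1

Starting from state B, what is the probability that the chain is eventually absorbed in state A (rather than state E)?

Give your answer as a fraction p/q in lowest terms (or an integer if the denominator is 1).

Let a_i = P(absorbed in A | start in state i).
Boundary conditions: a_A = 1, a_E = 0.
For each transient state i, a_i = sum_j P(i->j) * a_j:
  a_B = 1/16*a_A + 3/8*a_B + 3/16*a_C + 3/16*a_D + 3/16*a_E
  a_C = 1/4*a_A + 1/16*a_B + 1/16*a_C + 7/16*a_D + 3/16*a_E
  a_D = 7/16*a_A + 1/4*a_B + 3/16*a_C + 0*a_D + 1/8*a_E

Substituting a_A = 1 and a_E = 0, rearrange to (I - Q) a = r where r[i] = P(i -> A):
  [5/8, -3/16, -3/16] . (a_B, a_C, a_D) = 1/16
  [-1/16, 15/16, -7/16] . (a_B, a_C, a_D) = 1/4
  [-1/4, -3/16, 1] . (a_B, a_C, a_D) = 7/16

Solving yields:
  a_B = 303/623
  a_C = 1147/1869
  a_D = 60/89

Starting state is B, so the absorption probability is a_B = 303/623.

Answer: 303/623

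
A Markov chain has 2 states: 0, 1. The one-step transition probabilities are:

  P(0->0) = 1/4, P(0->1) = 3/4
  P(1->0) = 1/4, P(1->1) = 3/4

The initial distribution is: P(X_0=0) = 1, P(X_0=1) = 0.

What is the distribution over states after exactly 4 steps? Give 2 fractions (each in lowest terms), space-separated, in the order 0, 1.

Propagating the distribution step by step (d_{t+1} = d_t * P):
d_0 = (0=1, 1=0)
  d_1[0] = 1*1/4 + 0*1/4 = 1/4
  d_1[1] = 1*3/4 + 0*3/4 = 3/4
d_1 = (0=1/4, 1=3/4)
  d_2[0] = 1/4*1/4 + 3/4*1/4 = 1/4
  d_2[1] = 1/4*3/4 + 3/4*3/4 = 3/4
d_2 = (0=1/4, 1=3/4)
  d_3[0] = 1/4*1/4 + 3/4*1/4 = 1/4
  d_3[1] = 1/4*3/4 + 3/4*3/4 = 3/4
d_3 = (0=1/4, 1=3/4)
  d_4[0] = 1/4*1/4 + 3/4*1/4 = 1/4
  d_4[1] = 1/4*3/4 + 3/4*3/4 = 3/4
d_4 = (0=1/4, 1=3/4)

Answer: 1/4 3/4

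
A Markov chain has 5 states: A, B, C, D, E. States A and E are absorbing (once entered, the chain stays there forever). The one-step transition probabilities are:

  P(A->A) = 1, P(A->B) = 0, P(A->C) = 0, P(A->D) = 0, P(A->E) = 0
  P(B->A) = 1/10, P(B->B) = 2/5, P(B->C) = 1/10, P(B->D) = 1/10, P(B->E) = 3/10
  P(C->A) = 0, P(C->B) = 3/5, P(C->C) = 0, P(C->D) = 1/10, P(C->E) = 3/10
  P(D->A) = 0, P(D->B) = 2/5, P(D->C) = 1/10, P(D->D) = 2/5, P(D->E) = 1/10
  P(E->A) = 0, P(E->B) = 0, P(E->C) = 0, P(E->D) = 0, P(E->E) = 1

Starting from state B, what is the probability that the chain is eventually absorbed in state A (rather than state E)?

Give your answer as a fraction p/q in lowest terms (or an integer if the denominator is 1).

Answer: 59/268

Derivation:
Let a_i = P(absorbed in A | start in state i).
Boundary conditions: a_A = 1, a_E = 0.
For each transient state i, a_i = sum_j P(i->j) * a_j:
  a_B = 1/10*a_A + 2/5*a_B + 1/10*a_C + 1/10*a_D + 3/10*a_E
  a_C = 0*a_A + 3/5*a_B + 0*a_C + 1/10*a_D + 3/10*a_E
  a_D = 0*a_A + 2/5*a_B + 1/10*a_C + 2/5*a_D + 1/10*a_E

Substituting a_A = 1 and a_E = 0, rearrange to (I - Q) a = r where r[i] = P(i -> A):
  [3/5, -1/10, -1/10] . (a_B, a_C, a_D) = 1/10
  [-3/5, 1, -1/10] . (a_B, a_C, a_D) = 0
  [-2/5, -1/10, 3/5] . (a_B, a_C, a_D) = 0

Solving yields:
  a_B = 59/268
  a_C = 10/67
  a_D = 23/134

Starting state is B, so the absorption probability is a_B = 59/268.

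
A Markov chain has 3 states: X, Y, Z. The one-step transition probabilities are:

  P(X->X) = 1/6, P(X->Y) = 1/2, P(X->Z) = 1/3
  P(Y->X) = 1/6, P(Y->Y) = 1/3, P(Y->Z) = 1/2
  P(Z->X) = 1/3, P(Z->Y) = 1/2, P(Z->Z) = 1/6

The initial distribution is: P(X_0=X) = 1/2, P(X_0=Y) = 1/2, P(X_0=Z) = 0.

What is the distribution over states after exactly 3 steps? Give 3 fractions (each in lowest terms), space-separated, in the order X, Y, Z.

Answer: 2/9 185/432 151/432

Derivation:
Propagating the distribution step by step (d_{t+1} = d_t * P):
d_0 = (X=1/2, Y=1/2, Z=0)
  d_1[X] = 1/2*1/6 + 1/2*1/6 + 0*1/3 = 1/6
  d_1[Y] = 1/2*1/2 + 1/2*1/3 + 0*1/2 = 5/12
  d_1[Z] = 1/2*1/3 + 1/2*1/2 + 0*1/6 = 5/12
d_1 = (X=1/6, Y=5/12, Z=5/12)
  d_2[X] = 1/6*1/6 + 5/12*1/6 + 5/12*1/3 = 17/72
  d_2[Y] = 1/6*1/2 + 5/12*1/3 + 5/12*1/2 = 31/72
  d_2[Z] = 1/6*1/3 + 5/12*1/2 + 5/12*1/6 = 1/3
d_2 = (X=17/72, Y=31/72, Z=1/3)
  d_3[X] = 17/72*1/6 + 31/72*1/6 + 1/3*1/3 = 2/9
  d_3[Y] = 17/72*1/2 + 31/72*1/3 + 1/3*1/2 = 185/432
  d_3[Z] = 17/72*1/3 + 31/72*1/2 + 1/3*1/6 = 151/432
d_3 = (X=2/9, Y=185/432, Z=151/432)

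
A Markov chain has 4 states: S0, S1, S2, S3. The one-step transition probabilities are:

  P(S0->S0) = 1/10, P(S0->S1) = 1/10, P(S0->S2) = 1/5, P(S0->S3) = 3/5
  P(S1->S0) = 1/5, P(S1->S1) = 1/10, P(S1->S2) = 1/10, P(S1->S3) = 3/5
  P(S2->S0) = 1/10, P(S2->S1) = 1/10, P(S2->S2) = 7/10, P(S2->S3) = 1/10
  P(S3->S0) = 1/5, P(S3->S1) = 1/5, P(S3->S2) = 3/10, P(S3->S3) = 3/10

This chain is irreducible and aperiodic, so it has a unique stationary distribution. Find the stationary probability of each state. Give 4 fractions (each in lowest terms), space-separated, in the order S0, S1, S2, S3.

The stationary distribution satisfies pi = pi * P, i.e.:
  pi_S0 = 1/10*pi_S0 + 1/5*pi_S1 + 1/10*pi_S2 + 1/5*pi_S3
  pi_S1 = 1/10*pi_S0 + 1/10*pi_S1 + 1/10*pi_S2 + 1/5*pi_S3
  pi_S2 = 1/5*pi_S0 + 1/10*pi_S1 + 7/10*pi_S2 + 3/10*pi_S3
  pi_S3 = 3/5*pi_S0 + 3/5*pi_S1 + 1/10*pi_S2 + 3/10*pi_S3
with normalization: pi_S0 + pi_S1 + pi_S2 + pi_S3 = 1.

Using the first 3 balance equations plus normalization, the linear system A*pi = b is:
  [-9/10, 1/5, 1/10, 1/5] . pi = 0
  [1/10, -9/10, 1/10, 1/5] . pi = 0
  [1/5, 1/10, -3/10, 3/10] . pi = 0
  [1, 1, 1, 1] . pi = 1

Solving yields:
  pi_S0 = 99/695
  pi_S1 = 18/139
  pi_S2 = 301/695
  pi_S3 = 41/139

Verification (pi * P):
  99/695*1/10 + 18/139*1/5 + 301/695*1/10 + 41/139*1/5 = 99/695 = pi_S0  (ok)
  99/695*1/10 + 18/139*1/10 + 301/695*1/10 + 41/139*1/5 = 18/139 = pi_S1  (ok)
  99/695*1/5 + 18/139*1/10 + 301/695*7/10 + 41/139*3/10 = 301/695 = pi_S2  (ok)
  99/695*3/5 + 18/139*3/5 + 301/695*1/10 + 41/139*3/10 = 41/139 = pi_S3  (ok)

Answer: 99/695 18/139 301/695 41/139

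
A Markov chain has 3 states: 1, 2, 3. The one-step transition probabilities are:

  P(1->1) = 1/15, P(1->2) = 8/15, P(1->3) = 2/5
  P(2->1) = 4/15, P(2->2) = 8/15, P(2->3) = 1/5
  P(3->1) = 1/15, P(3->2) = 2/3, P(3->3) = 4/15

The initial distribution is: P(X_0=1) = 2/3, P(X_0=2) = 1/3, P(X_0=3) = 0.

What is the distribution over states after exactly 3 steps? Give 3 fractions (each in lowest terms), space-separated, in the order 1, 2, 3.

Propagating the distribution step by step (d_{t+1} = d_t * P):
d_0 = (1=2/3, 2=1/3, 3=0)
  d_1[1] = 2/3*1/15 + 1/3*4/15 + 0*1/15 = 2/15
  d_1[2] = 2/3*8/15 + 1/3*8/15 + 0*2/3 = 8/15
  d_1[3] = 2/3*2/5 + 1/3*1/5 + 0*4/15 = 1/3
d_1 = (1=2/15, 2=8/15, 3=1/3)
  d_2[1] = 2/15*1/15 + 8/15*4/15 + 1/3*1/15 = 13/75
  d_2[2] = 2/15*8/15 + 8/15*8/15 + 1/3*2/3 = 26/45
  d_2[3] = 2/15*2/5 + 8/15*1/5 + 1/3*4/15 = 56/225
d_2 = (1=13/75, 2=26/45, 3=56/225)
  d_3[1] = 13/75*1/15 + 26/45*4/15 + 56/225*1/15 = 41/225
  d_3[2] = 13/75*8/15 + 26/45*8/15 + 56/225*2/3 = 1912/3375
  d_3[3] = 13/75*2/5 + 26/45*1/5 + 56/225*4/15 = 848/3375
d_3 = (1=41/225, 2=1912/3375, 3=848/3375)

Answer: 41/225 1912/3375 848/3375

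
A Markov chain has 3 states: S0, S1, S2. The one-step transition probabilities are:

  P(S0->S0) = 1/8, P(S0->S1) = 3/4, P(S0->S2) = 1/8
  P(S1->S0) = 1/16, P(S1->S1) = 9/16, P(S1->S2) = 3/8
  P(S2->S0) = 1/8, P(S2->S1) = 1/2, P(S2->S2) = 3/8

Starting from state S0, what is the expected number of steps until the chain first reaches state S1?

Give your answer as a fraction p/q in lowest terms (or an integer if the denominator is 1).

Answer: 24/17

Derivation:
Let h_i = expected steps to first reach S1 from state i.
Boundary: h_S1 = 0.
First-step equations for the other states:
  h_S0 = 1 + 1/8*h_S0 + 3/4*h_S1 + 1/8*h_S2
  h_S2 = 1 + 1/8*h_S0 + 1/2*h_S1 + 3/8*h_S2

Substituting h_S1 = 0 and rearranging gives the linear system (I - Q) h = 1:
  [7/8, -1/8] . (h_S0, h_S2) = 1
  [-1/8, 5/8] . (h_S0, h_S2) = 1

Solving yields:
  h_S0 = 24/17
  h_S2 = 32/17

Starting state is S0, so the expected hitting time is h_S0 = 24/17.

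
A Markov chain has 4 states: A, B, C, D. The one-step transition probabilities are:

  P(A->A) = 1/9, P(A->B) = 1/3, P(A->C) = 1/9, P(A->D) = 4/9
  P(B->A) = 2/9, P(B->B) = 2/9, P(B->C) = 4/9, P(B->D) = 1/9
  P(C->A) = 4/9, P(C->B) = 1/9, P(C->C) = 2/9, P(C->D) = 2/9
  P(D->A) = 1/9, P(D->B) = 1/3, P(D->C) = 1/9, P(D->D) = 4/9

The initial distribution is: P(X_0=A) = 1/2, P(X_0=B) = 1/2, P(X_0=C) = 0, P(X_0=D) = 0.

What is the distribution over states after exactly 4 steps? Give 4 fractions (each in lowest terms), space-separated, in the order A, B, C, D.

Answer: 1390/6561 1123/4374 1444/6561 4085/13122

Derivation:
Propagating the distribution step by step (d_{t+1} = d_t * P):
d_0 = (A=1/2, B=1/2, C=0, D=0)
  d_1[A] = 1/2*1/9 + 1/2*2/9 + 0*4/9 + 0*1/9 = 1/6
  d_1[B] = 1/2*1/3 + 1/2*2/9 + 0*1/9 + 0*1/3 = 5/18
  d_1[C] = 1/2*1/9 + 1/2*4/9 + 0*2/9 + 0*1/9 = 5/18
  d_1[D] = 1/2*4/9 + 1/2*1/9 + 0*2/9 + 0*4/9 = 5/18
d_1 = (A=1/6, B=5/18, C=5/18, D=5/18)
  d_2[A] = 1/6*1/9 + 5/18*2/9 + 5/18*4/9 + 5/18*1/9 = 19/81
  d_2[B] = 1/6*1/3 + 5/18*2/9 + 5/18*1/9 + 5/18*1/3 = 13/54
  d_2[C] = 1/6*1/9 + 5/18*4/9 + 5/18*2/9 + 5/18*1/9 = 19/81
  d_2[D] = 1/6*4/9 + 5/18*1/9 + 5/18*2/9 + 5/18*4/9 = 47/162
d_2 = (A=19/81, B=13/54, C=19/81, D=47/162)
  d_3[A] = 19/81*1/9 + 13/54*2/9 + 19/81*4/9 + 47/162*1/9 = 35/162
  d_3[B] = 19/81*1/3 + 13/54*2/9 + 19/81*1/9 + 47/162*1/3 = 371/1458
  d_3[C] = 19/81*1/9 + 13/54*4/9 + 19/81*2/9 + 47/162*1/9 = 317/1458
  d_3[D] = 19/81*4/9 + 13/54*1/9 + 19/81*2/9 + 47/162*4/9 = 455/1458
d_3 = (A=35/162, B=371/1458, C=317/1458, D=455/1458)
  d_4[A] = 35/162*1/9 + 371/1458*2/9 + 317/1458*4/9 + 455/1458*1/9 = 1390/6561
  d_4[B] = 35/162*1/3 + 371/1458*2/9 + 317/1458*1/9 + 455/1458*1/3 = 1123/4374
  d_4[C] = 35/162*1/9 + 371/1458*4/9 + 317/1458*2/9 + 455/1458*1/9 = 1444/6561
  d_4[D] = 35/162*4/9 + 371/1458*1/9 + 317/1458*2/9 + 455/1458*4/9 = 4085/13122
d_4 = (A=1390/6561, B=1123/4374, C=1444/6561, D=4085/13122)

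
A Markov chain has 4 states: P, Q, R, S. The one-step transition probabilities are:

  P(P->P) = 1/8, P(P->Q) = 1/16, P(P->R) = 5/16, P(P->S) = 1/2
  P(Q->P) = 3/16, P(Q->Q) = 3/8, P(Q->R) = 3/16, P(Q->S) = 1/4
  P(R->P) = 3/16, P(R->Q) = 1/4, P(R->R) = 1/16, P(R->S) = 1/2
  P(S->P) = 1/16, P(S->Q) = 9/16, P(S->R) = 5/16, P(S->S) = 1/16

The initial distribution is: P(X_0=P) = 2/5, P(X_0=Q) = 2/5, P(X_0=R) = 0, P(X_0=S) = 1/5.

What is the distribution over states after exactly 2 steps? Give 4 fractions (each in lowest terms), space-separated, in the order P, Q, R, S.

Answer: 179/1280 229/640 27/128 373/1280

Derivation:
Propagating the distribution step by step (d_{t+1} = d_t * P):
d_0 = (P=2/5, Q=2/5, R=0, S=1/5)
  d_1[P] = 2/5*1/8 + 2/5*3/16 + 0*3/16 + 1/5*1/16 = 11/80
  d_1[Q] = 2/5*1/16 + 2/5*3/8 + 0*1/4 + 1/5*9/16 = 23/80
  d_1[R] = 2/5*5/16 + 2/5*3/16 + 0*1/16 + 1/5*5/16 = 21/80
  d_1[S] = 2/5*1/2 + 2/5*1/4 + 0*1/2 + 1/5*1/16 = 5/16
d_1 = (P=11/80, Q=23/80, R=21/80, S=5/16)
  d_2[P] = 11/80*1/8 + 23/80*3/16 + 21/80*3/16 + 5/16*1/16 = 179/1280
  d_2[Q] = 11/80*1/16 + 23/80*3/8 + 21/80*1/4 + 5/16*9/16 = 229/640
  d_2[R] = 11/80*5/16 + 23/80*3/16 + 21/80*1/16 + 5/16*5/16 = 27/128
  d_2[S] = 11/80*1/2 + 23/80*1/4 + 21/80*1/2 + 5/16*1/16 = 373/1280
d_2 = (P=179/1280, Q=229/640, R=27/128, S=373/1280)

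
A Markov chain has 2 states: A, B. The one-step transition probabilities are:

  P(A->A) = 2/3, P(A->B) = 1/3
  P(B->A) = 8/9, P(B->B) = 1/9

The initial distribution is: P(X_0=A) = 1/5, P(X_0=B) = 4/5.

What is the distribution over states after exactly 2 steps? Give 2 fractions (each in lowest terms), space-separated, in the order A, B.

Answer: 284/405 121/405

Derivation:
Propagating the distribution step by step (d_{t+1} = d_t * P):
d_0 = (A=1/5, B=4/5)
  d_1[A] = 1/5*2/3 + 4/5*8/9 = 38/45
  d_1[B] = 1/5*1/3 + 4/5*1/9 = 7/45
d_1 = (A=38/45, B=7/45)
  d_2[A] = 38/45*2/3 + 7/45*8/9 = 284/405
  d_2[B] = 38/45*1/3 + 7/45*1/9 = 121/405
d_2 = (A=284/405, B=121/405)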